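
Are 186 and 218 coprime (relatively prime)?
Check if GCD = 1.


Euclidean algorithm:
218 = 1 * 186 + 32
186 = 5 * 32 + 26
32 = 1 * 26 + 6
26 = 4 * 6 + 2
6 = 3 * 2 + 0
GCD(186, 218) = 2

No, not coprime (GCD = 2)


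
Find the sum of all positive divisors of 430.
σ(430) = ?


Divisors of 430: 1, 2, 5, 10, 43, 86, 215, 430
Sum = 1 + 2 + 5 + 10 + 43 + 86 + 215 + 430 = 792

σ(430) = 792


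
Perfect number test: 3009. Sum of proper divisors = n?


Proper divisors of 3009: 1, 3, 17, 51, 59, 177, 1003
Sum = 1 + 3 + 17 + 51 + 59 + 177 + 1003 = 1311

No, 3009 is not perfect (1311 ≠ 3009)


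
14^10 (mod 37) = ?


14^1 mod 37 = 14
14^2 mod 37 = 11
14^3 mod 37 = 6
14^4 mod 37 = 10
14^5 mod 37 = 29
14^6 mod 37 = 36
14^7 mod 37 = 23
14^8 mod 37 = 26
14^9 mod 37 = 31
14^10 mod 37 = 27


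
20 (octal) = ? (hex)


20 (base 8) = 16 (decimal)
16 (decimal) = 10 (base 16)


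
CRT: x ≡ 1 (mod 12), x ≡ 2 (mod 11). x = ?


M = 12*11 = 132
M1 = M/12 = 11, M2 = M/11 = 12
M1^(-1) mod 12 = 11, M2^(-1) mod 11 = 1
x = 1*11*11 + 2*12*1 = 145
145 mod 132 = 13
Check: 13 mod 12 = 1 ✓, 13 mod 11 = 2 ✓

x ≡ 13 (mod 132)


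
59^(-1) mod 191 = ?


Use the extended Euclidean algorithm on (191, 59); each row r = 191*s + 59*t:
r=191, s=1, t=0
r=59, s=0, t=1
q=3: r=14, s=1, t=-3   [191*(1) + 59*(-3) = 14]
q=4: r=3, s=-4, t=13   [191*(-4) + 59*(13) = 3]
q=4: r=2, s=17, t=-55   [191*(17) + 59*(-55) = 2]
q=1: r=1, s=-21, t=68   [191*(-21) + 59*(68) = 1]
q=2: r=0, s=59, t=-191   [191*(59) + 59*(-191) = 0]
GCD = 1 with t = 68, so 59*(68) ≡ 1 (mod 191)
Inverse = 68 mod 191 = 68
Check: 59 * 68 = 4012 ≡ 1 (mod 191)

59^(-1) ≡ 68 (mod 191)


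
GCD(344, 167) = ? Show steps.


344 = 2 * 167 + 10
167 = 16 * 10 + 7
10 = 1 * 7 + 3
7 = 2 * 3 + 1
3 = 3 * 1 + 0
GCD = 1


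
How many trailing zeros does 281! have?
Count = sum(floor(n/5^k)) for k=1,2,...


floor(281/5) = 56
floor(281/25) = 11
floor(281/125) = 2
Total = 69

69 trailing zeros


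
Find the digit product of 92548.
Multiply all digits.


9 × 2 × 5 × 4 × 8 = 2880


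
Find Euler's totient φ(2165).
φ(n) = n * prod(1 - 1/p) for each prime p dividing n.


2165 = 5 × 433
Prime factors: 5, 433
φ(2165) = 2165 × (1-1/5) × (1-1/433)
= 2165 × 4/5 × 432/433 = 1728

φ(2165) = 1728


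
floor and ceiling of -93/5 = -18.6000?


-93/5 = -18.6000
floor = -19
ceil = -18

floor = -19, ceil = -18


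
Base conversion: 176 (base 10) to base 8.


176 (base 10) = 176 (decimal)
176 (decimal) = 260 (base 8)


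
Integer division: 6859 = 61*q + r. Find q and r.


6859 = 61 * 112 + 27
Check: 6832 + 27 = 6859

q = 112, r = 27


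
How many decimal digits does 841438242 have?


841438242 has 9 digits in base 10
floor(log10(841438242)) + 1 = floor(8.9250) + 1 = 9

9 digits (base 10)


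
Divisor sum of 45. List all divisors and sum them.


Divisors of 45: 1, 3, 5, 9, 15, 45
Sum = 1 + 3 + 5 + 9 + 15 + 45 = 78

σ(45) = 78


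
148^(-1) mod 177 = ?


Use the extended Euclidean algorithm on (177, 148); each row r = 177*s + 148*t:
r=177, s=1, t=0
r=148, s=0, t=1
q=1: r=29, s=1, t=-1   [177*(1) + 148*(-1) = 29]
q=5: r=3, s=-5, t=6   [177*(-5) + 148*(6) = 3]
q=9: r=2, s=46, t=-55   [177*(46) + 148*(-55) = 2]
q=1: r=1, s=-51, t=61   [177*(-51) + 148*(61) = 1]
q=2: r=0, s=148, t=-177   [177*(148) + 148*(-177) = 0]
GCD = 1 with t = 61, so 148*(61) ≡ 1 (mod 177)
Inverse = 61 mod 177 = 61
Check: 148 * 61 = 9028 ≡ 1 (mod 177)

148^(-1) ≡ 61 (mod 177)


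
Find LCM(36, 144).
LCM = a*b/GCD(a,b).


GCD(36, 144) = 36
LCM = 36*144/36 = 5184/36 = 144

LCM = 144


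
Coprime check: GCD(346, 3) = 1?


Euclidean algorithm:
346 = 115 * 3 + 1
3 = 3 * 1 + 0
GCD(346, 3) = 1

Yes, coprime (GCD = 1)


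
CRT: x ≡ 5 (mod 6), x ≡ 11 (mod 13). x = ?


M = 6*13 = 78
M1 = M/6 = 13, M2 = M/13 = 6
M1^(-1) mod 6 = 1, M2^(-1) mod 13 = 11
x = 5*13*1 + 11*6*11 = 791
791 mod 78 = 11
Check: 11 mod 6 = 5 ✓, 11 mod 13 = 11 ✓

x ≡ 11 (mod 78)


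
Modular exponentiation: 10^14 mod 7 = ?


10^1 mod 7 = 3
10^2 mod 7 = 2
10^3 mod 7 = 6
10^4 mod 7 = 4
10^5 mod 7 = 5
10^6 mod 7 = 1
10^7 mod 7 = 3
10^8 mod 7 = 2
10^9 mod 7 = 6
10^10 mod 7 = 4
10^11 mod 7 = 5
10^12 mod 7 = 1
10^13 mod 7 = 3
10^14 mod 7 = 2


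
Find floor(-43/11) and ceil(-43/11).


-43/11 = -3.9091
floor = -4
ceil = -3

floor = -4, ceil = -3


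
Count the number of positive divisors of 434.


434 = 2^1 × 7^1 × 31^1
d(434) = (1+1) × (1+1) × (1+1) = 8

8 divisors


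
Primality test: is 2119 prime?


2119 / 13 = 163 (exact division)
2119 is NOT prime.

No, 2119 is not prime


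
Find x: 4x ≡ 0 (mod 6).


GCD(4, 6) = 2 divides 0
Divide: 2x ≡ 0 (mod 3)
x ≡ 0 (mod 3)


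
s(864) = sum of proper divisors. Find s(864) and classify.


Proper divisors: 1, 2, 3, 4, 6, 8, 9, 12, 16, 18, 24, 27, 32, 36, 48, 54, 72, 96, 108, 144, 216, 288, 432
Sum = 1 + 2 + 3 + 4 + 6 + 8 + 9 + 12 + 16 + 18 + 24 + 27 + 32 + 36 + 48 + 54 + 72 + 96 + 108 + 144 + 216 + 288 + 432 = 1656
1656 > 864 → abundant

s(864) = 1656 (abundant)


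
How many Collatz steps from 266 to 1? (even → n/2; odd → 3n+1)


266 → 133 → 400 → 200 → 100 → 50 → 25 → 76 → 38 → 19 → 58 → 29 → 88 → 44 → 22 → 11 → 34 → 17 → 52 → 26 → 13 → 40 → 20 → 10 → 5 → 16 → 8 → 4 → 2 → 1
Total steps = 29

29 steps


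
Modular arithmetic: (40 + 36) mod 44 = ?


40 + 36 = 76
76 mod 44 = 32


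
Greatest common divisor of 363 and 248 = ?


363 = 1 * 248 + 115
248 = 2 * 115 + 18
115 = 6 * 18 + 7
18 = 2 * 7 + 4
7 = 1 * 4 + 3
4 = 1 * 3 + 1
3 = 3 * 1 + 0
GCD = 1


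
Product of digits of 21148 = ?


2 × 1 × 1 × 4 × 8 = 64


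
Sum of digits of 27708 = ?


2 + 7 + 7 + 0 + 8 = 24


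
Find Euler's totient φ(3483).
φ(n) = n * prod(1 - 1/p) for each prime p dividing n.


3483 = 3^4 × 43
Prime factors: 3, 43
φ(3483) = 3483 × (1-1/3) × (1-1/43)
= 3483 × 2/3 × 42/43 = 2268

φ(3483) = 2268


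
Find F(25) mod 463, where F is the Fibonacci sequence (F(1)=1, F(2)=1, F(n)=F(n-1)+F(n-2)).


F(k) mod 463 for k=1..25:
1, 1, 2, 3, 5, 8, 13, 21, 34, 55, 89, 144, 233, 377, 147, 61, 208, 269, 14, 283, 297, 117, 414, 68, 19
F(25) mod 463 = 19


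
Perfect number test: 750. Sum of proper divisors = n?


Proper divisors of 750: 1, 2, 3, 5, 6, 10, 15, 25, 30, 50, 75, 125, 150, 250, 375
Sum = 1 + 2 + 3 + 5 + 6 + 10 + 15 + 25 + 30 + 50 + 75 + 125 + 150 + 250 + 375 = 1122

No, 750 is not perfect (1122 ≠ 750)


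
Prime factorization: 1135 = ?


1135 / 5 = 227
227 / 227 = 1
1135 = 5 × 227


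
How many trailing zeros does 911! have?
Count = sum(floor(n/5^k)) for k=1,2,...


floor(911/5) = 182
floor(911/25) = 36
floor(911/125) = 7
floor(911/625) = 1
Total = 226

226 trailing zeros


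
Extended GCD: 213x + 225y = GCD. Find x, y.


Tabular extended Euclidean (each row: r = 213*s + 225*t):
r=213, s=1, t=0
r=225, s=0, t=1
q=0: r=213, s=1, t=0   [213*(1) + 225*(0) = 213]
q=1: r=12, s=-1, t=1   [213*(-1) + 225*(1) = 12]
q=17: r=9, s=18, t=-17   [213*(18) + 225*(-17) = 9]
q=1: r=3, s=-19, t=18   [213*(-19) + 225*(18) = 3]
q=3: r=0, s=75, t=-71   [213*(75) + 225*(-71) = 0]
GCD = 3; from the row with r=3: x=-19, y=18
Check: 213*(-19) + 225*(18) = -4047 + 4050 = 3

GCD = 3, x = -19, y = 18


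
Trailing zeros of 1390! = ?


floor(1390/5) = 278
floor(1390/25) = 55
floor(1390/125) = 11
floor(1390/625) = 2
Total = 346

346 trailing zeros


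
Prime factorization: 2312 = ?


2312 / 2 = 1156
1156 / 2 = 578
578 / 2 = 289
289 / 17 = 17
17 / 17 = 1
2312 = 2^3 × 17^2


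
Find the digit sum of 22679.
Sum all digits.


2 + 2 + 6 + 7 + 9 = 26


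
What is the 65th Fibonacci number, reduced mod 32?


F(k) mod 32 for k=1..65:
1, 1, 2, 3, 5, 8, 13, 21, 2, 23, 25, 16, 9, 25, 2, 27, 29, 24, 21, 13, 2, 15, 17, 0, 17, 17, 2, 19, 21, 8, 29, 5, 2, 7, 9, 16, 25, 9, 2, 11, 13, 24, 5, 29, 2, 31, 1, 0, 1, 1, 2, 3, 5, 8, 13, 21, 2, 23, 25, 16, 9, 25, 2, 27, 29
F(65) mod 32 = 29


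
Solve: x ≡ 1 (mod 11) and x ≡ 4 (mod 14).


M = 11*14 = 154
M1 = M/11 = 14, M2 = M/14 = 11
M1^(-1) mod 11 = 4, M2^(-1) mod 14 = 9
x = 1*14*4 + 4*11*9 = 452
452 mod 154 = 144
Check: 144 mod 11 = 1 ✓, 144 mod 14 = 4 ✓

x ≡ 144 (mod 154)


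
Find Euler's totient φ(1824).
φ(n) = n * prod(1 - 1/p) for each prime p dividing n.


1824 = 2^5 × 3 × 19
Prime factors: 2, 3, 19
φ(1824) = 1824 × (1-1/2) × (1-1/3) × (1-1/19)
= 1824 × 1/2 × 2/3 × 18/19 = 576

φ(1824) = 576


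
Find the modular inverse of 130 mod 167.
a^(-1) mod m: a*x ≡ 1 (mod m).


Use the extended Euclidean algorithm on (167, 130); each row r = 167*s + 130*t:
r=167, s=1, t=0
r=130, s=0, t=1
q=1: r=37, s=1, t=-1   [167*(1) + 130*(-1) = 37]
q=3: r=19, s=-3, t=4   [167*(-3) + 130*(4) = 19]
q=1: r=18, s=4, t=-5   [167*(4) + 130*(-5) = 18]
q=1: r=1, s=-7, t=9   [167*(-7) + 130*(9) = 1]
q=18: r=0, s=130, t=-167   [167*(130) + 130*(-167) = 0]
GCD = 1 with t = 9, so 130*(9) ≡ 1 (mod 167)
Inverse = 9 mod 167 = 9
Check: 130 * 9 = 1170 ≡ 1 (mod 167)

130^(-1) ≡ 9 (mod 167)


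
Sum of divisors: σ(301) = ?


Divisors of 301: 1, 7, 43, 301
Sum = 1 + 7 + 43 + 301 = 352

σ(301) = 352


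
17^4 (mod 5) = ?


17^1 mod 5 = 2
17^2 mod 5 = 4
17^3 mod 5 = 3
17^4 mod 5 = 1


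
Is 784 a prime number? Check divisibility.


784 / 2 = 392 (exact division)
784 is NOT prime.

No, 784 is not prime


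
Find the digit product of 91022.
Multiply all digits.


9 × 1 × 0 × 2 × 2 = 0


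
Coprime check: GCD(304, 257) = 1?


Euclidean algorithm:
304 = 1 * 257 + 47
257 = 5 * 47 + 22
47 = 2 * 22 + 3
22 = 7 * 3 + 1
3 = 3 * 1 + 0
GCD(304, 257) = 1

Yes, coprime (GCD = 1)


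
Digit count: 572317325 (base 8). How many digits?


572317325 in base 8 = 4207157215
Number of digits = 10

10 digits (base 8)


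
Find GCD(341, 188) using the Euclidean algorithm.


341 = 1 * 188 + 153
188 = 1 * 153 + 35
153 = 4 * 35 + 13
35 = 2 * 13 + 9
13 = 1 * 9 + 4
9 = 2 * 4 + 1
4 = 4 * 1 + 0
GCD = 1


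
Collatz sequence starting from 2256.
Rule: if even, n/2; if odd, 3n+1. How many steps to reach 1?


2256 → 1128 → 564 → 282 → 141 → 424 → 212 → 106 → 53 → 160 → 80 → 40 → 20 → 10 → 5 → 16 → 8 → 4 → 2 → 1
Total steps = 19

19 steps


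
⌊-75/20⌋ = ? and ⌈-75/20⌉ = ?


-75/20 = -3.7500
floor = -4
ceil = -3

floor = -4, ceil = -3


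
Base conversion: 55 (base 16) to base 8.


55 (base 16) = 85 (decimal)
85 (decimal) = 125 (base 8)


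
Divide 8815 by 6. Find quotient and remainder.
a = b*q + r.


8815 = 6 * 1469 + 1
Check: 8814 + 1 = 8815

q = 1469, r = 1


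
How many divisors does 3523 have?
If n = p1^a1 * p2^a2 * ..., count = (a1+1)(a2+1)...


3523 = 13^1 × 271^1
d(3523) = (1+1) × (1+1) = 4

4 divisors


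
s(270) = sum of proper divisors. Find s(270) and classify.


Proper divisors: 1, 2, 3, 5, 6, 9, 10, 15, 18, 27, 30, 45, 54, 90, 135
Sum = 1 + 2 + 3 + 5 + 6 + 9 + 10 + 15 + 18 + 27 + 30 + 45 + 54 + 90 + 135 = 450
450 > 270 → abundant

s(270) = 450 (abundant)


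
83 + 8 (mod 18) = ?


83 + 8 = 91
91 mod 18 = 1


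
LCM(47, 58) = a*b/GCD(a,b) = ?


GCD(47, 58) = 1
LCM = 47*58/1 = 2726/1 = 2726

LCM = 2726


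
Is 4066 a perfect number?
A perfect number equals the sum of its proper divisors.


Proper divisors of 4066: 1, 2, 19, 38, 107, 214, 2033
Sum = 1 + 2 + 19 + 38 + 107 + 214 + 2033 = 2414

No, 4066 is not perfect (2414 ≠ 4066)


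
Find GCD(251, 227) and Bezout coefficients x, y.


Tabular extended Euclidean (each row: r = 251*s + 227*t):
r=251, s=1, t=0
r=227, s=0, t=1
q=1: r=24, s=1, t=-1   [251*(1) + 227*(-1) = 24]
q=9: r=11, s=-9, t=10   [251*(-9) + 227*(10) = 11]
q=2: r=2, s=19, t=-21   [251*(19) + 227*(-21) = 2]
q=5: r=1, s=-104, t=115   [251*(-104) + 227*(115) = 1]
q=2: r=0, s=227, t=-251   [251*(227) + 227*(-251) = 0]
GCD = 1; from the row with r=1: x=-104, y=115
Check: 251*(-104) + 227*(115) = -26104 + 26105 = 1

GCD = 1, x = -104, y = 115


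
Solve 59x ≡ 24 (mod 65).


GCD(59, 65) = 1, unique solution
a^(-1) mod 65 = 54
x = 54 * 24 mod 65 = 61

x ≡ 61 (mod 65)


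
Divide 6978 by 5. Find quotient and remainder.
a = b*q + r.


6978 = 5 * 1395 + 3
Check: 6975 + 3 = 6978

q = 1395, r = 3


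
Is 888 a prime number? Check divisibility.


888 / 2 = 444 (exact division)
888 is NOT prime.

No, 888 is not prime


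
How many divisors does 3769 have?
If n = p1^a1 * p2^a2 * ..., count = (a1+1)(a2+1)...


3769 = 3769^1
d(3769) = (1+1) = 2

2 divisors


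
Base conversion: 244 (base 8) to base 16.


244 (base 8) = 164 (decimal)
164 (decimal) = A4 (base 16)


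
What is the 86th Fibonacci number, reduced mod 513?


F(k) mod 513 for k=1..86:
1, 1, 2, 3, 5, 8, 13, 21, 34, 55, 89, 144, 233, 377, 97, 474, 58, 19, 77, 96, 173, 269, 442, 198, 127, 325, 452, 264, 203, 467, 157, 111, 268, 379, 134, 0, 134, 134, 268, 402, 157, 46, 203, 249, 452, 188, 127, 315, 442, 244, 173, 417, 77, 494, 58, 39, 97, 136, 233, 369, 89, 458, 34, 492, 13, 505, 5, 510, 2, 512, 1, 0, 1, 1, 2, 3, 5, 8, 13, 21, 34, 55, 89, 144, 233, 377
F(86) mod 513 = 377


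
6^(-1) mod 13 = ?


Use the extended Euclidean algorithm on (13, 6); each row r = 13*s + 6*t:
r=13, s=1, t=0
r=6, s=0, t=1
q=2: r=1, s=1, t=-2   [13*(1) + 6*(-2) = 1]
q=6: r=0, s=-6, t=13   [13*(-6) + 6*(13) = 0]
GCD = 1 with t = -2, so 6*(-2) ≡ 1 (mod 13)
Inverse = -2 mod 13 = 11
Check: 6 * 11 = 66 ≡ 1 (mod 13)

6^(-1) ≡ 11 (mod 13)


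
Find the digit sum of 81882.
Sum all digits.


8 + 1 + 8 + 8 + 2 = 27


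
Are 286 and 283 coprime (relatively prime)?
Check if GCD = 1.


Euclidean algorithm:
286 = 1 * 283 + 3
283 = 94 * 3 + 1
3 = 3 * 1 + 0
GCD(286, 283) = 1

Yes, coprime (GCD = 1)


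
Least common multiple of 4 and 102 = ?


GCD(4, 102) = 2
LCM = 4*102/2 = 408/2 = 204

LCM = 204


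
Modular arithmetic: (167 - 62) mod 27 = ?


167 - 62 = 105
105 mod 27 = 24


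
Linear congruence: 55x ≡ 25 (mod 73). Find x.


GCD(55, 73) = 1, unique solution
a^(-1) mod 73 = 4
x = 4 * 25 mod 73 = 27

x ≡ 27 (mod 73)


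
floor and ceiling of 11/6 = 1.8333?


11/6 = 1.8333
floor = 1
ceil = 2

floor = 1, ceil = 2


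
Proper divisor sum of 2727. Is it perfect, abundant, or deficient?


Proper divisors: 1, 3, 9, 27, 101, 303, 909
Sum = 1 + 3 + 9 + 27 + 101 + 303 + 909 = 1353
1353 < 2727 → deficient

s(2727) = 1353 (deficient)


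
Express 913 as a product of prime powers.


913 / 11 = 83
83 / 83 = 1
913 = 11 × 83


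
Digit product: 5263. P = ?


5 × 2 × 6 × 3 = 180


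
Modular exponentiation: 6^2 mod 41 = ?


6^1 mod 41 = 6
6^2 mod 41 = 36


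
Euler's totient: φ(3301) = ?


3301 = 3301
Prime factors: 3301
φ(3301) = 3301 × (1-1/3301)
= 3301 × 3300/3301 = 3300

φ(3301) = 3300


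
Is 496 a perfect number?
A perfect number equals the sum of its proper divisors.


Proper divisors of 496: 1, 2, 4, 8, 16, 31, 62, 124, 248
Sum = 1 + 2 + 4 + 8 + 16 + 31 + 62 + 124 + 248 = 496

Yes, 496 is perfect (496 = 496)


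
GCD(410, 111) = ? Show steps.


410 = 3 * 111 + 77
111 = 1 * 77 + 34
77 = 2 * 34 + 9
34 = 3 * 9 + 7
9 = 1 * 7 + 2
7 = 3 * 2 + 1
2 = 2 * 1 + 0
GCD = 1


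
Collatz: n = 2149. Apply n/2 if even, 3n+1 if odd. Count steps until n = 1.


2149 → 6448 → 3224 → 1612 → 806 → 403 → 1210 → 605 → 1816 → 908 → 454 → 227 → 682 → 341 → 1024 → 512 → 256 → 128 → 64 → 32 → 16 → 8 → 4 → 2 → 1
Total steps = 24

24 steps


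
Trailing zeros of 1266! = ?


floor(1266/5) = 253
floor(1266/25) = 50
floor(1266/125) = 10
floor(1266/625) = 2
Total = 315

315 trailing zeros


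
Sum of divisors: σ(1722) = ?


Divisors of 1722: 1, 2, 3, 6, 7, 14, 21, 41, 42, 82, 123, 246, 287, 574, 861, 1722
Sum = 1 + 2 + 3 + 6 + 7 + 14 + 21 + 41 + 42 + 82 + 123 + 246 + 287 + 574 + 861 + 1722 = 4032

σ(1722) = 4032


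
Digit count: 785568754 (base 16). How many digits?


785568754 in base 16 = 2ED2D3F2
Number of digits = 8

8 digits (base 16)


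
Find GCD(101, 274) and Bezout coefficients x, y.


Tabular extended Euclidean (each row: r = 101*s + 274*t):
r=101, s=1, t=0
r=274, s=0, t=1
q=0: r=101, s=1, t=0   [101*(1) + 274*(0) = 101]
q=2: r=72, s=-2, t=1   [101*(-2) + 274*(1) = 72]
q=1: r=29, s=3, t=-1   [101*(3) + 274*(-1) = 29]
q=2: r=14, s=-8, t=3   [101*(-8) + 274*(3) = 14]
q=2: r=1, s=19, t=-7   [101*(19) + 274*(-7) = 1]
q=14: r=0, s=-274, t=101   [101*(-274) + 274*(101) = 0]
GCD = 1; from the row with r=1: x=19, y=-7
Check: 101*(19) + 274*(-7) = 1919 - 1918 = 1

GCD = 1, x = 19, y = -7


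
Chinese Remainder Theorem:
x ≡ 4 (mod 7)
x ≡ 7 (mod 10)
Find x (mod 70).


M = 7*10 = 70
M1 = M/7 = 10, M2 = M/10 = 7
M1^(-1) mod 7 = 5, M2^(-1) mod 10 = 3
x = 4*10*5 + 7*7*3 = 347
347 mod 70 = 67
Check: 67 mod 7 = 4 ✓, 67 mod 10 = 7 ✓

x ≡ 67 (mod 70)


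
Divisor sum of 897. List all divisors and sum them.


Divisors of 897: 1, 3, 13, 23, 39, 69, 299, 897
Sum = 1 + 3 + 13 + 23 + 39 + 69 + 299 + 897 = 1344

σ(897) = 1344


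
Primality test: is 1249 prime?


Check divisors up to sqrt(1249) = 35.3412
No divisors found.
1249 is prime.

Yes, 1249 is prime


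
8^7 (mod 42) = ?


8^1 mod 42 = 8
8^2 mod 42 = 22
8^3 mod 42 = 8
8^4 mod 42 = 22
8^5 mod 42 = 8
8^6 mod 42 = 22
8^7 mod 42 = 8


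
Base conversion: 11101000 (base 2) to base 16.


11101000 (base 2) = 232 (decimal)
232 (decimal) = E8 (base 16)


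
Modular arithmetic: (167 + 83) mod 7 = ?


167 + 83 = 250
250 mod 7 = 5


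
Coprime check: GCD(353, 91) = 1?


Euclidean algorithm:
353 = 3 * 91 + 80
91 = 1 * 80 + 11
80 = 7 * 11 + 3
11 = 3 * 3 + 2
3 = 1 * 2 + 1
2 = 2 * 1 + 0
GCD(353, 91) = 1

Yes, coprime (GCD = 1)


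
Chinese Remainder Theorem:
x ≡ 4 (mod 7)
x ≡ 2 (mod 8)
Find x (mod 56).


M = 7*8 = 56
M1 = M/7 = 8, M2 = M/8 = 7
M1^(-1) mod 7 = 1, M2^(-1) mod 8 = 7
x = 4*8*1 + 2*7*7 = 130
130 mod 56 = 18
Check: 18 mod 7 = 4 ✓, 18 mod 8 = 2 ✓

x ≡ 18 (mod 56)


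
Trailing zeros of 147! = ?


floor(147/5) = 29
floor(147/25) = 5
floor(147/125) = 1
Total = 35

35 trailing zeros


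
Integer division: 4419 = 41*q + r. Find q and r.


4419 = 41 * 107 + 32
Check: 4387 + 32 = 4419

q = 107, r = 32


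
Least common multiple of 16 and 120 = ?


GCD(16, 120) = 8
LCM = 16*120/8 = 1920/8 = 240

LCM = 240


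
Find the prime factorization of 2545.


2545 / 5 = 509
509 / 509 = 1
2545 = 5 × 509


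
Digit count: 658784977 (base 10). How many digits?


658784977 has 9 digits in base 10
floor(log10(658784977)) + 1 = floor(8.8187) + 1 = 9

9 digits (base 10)


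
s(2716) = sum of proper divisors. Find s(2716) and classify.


Proper divisors: 1, 2, 4, 7, 14, 28, 97, 194, 388, 679, 1358
Sum = 1 + 2 + 4 + 7 + 14 + 28 + 97 + 194 + 388 + 679 + 1358 = 2772
2772 > 2716 → abundant

s(2716) = 2772 (abundant)


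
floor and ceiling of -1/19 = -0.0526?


-1/19 = -0.0526
floor = -1
ceil = 0

floor = -1, ceil = 0


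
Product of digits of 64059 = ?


6 × 4 × 0 × 5 × 9 = 0


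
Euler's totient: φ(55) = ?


55 = 5 × 11
Prime factors: 5, 11
φ(55) = 55 × (1-1/5) × (1-1/11)
= 55 × 4/5 × 10/11 = 40

φ(55) = 40


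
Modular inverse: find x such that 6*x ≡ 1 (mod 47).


Use the extended Euclidean algorithm on (47, 6); each row r = 47*s + 6*t:
r=47, s=1, t=0
r=6, s=0, t=1
q=7: r=5, s=1, t=-7   [47*(1) + 6*(-7) = 5]
q=1: r=1, s=-1, t=8   [47*(-1) + 6*(8) = 1]
q=5: r=0, s=6, t=-47   [47*(6) + 6*(-47) = 0]
GCD = 1 with t = 8, so 6*(8) ≡ 1 (mod 47)
Inverse = 8 mod 47 = 8
Check: 6 * 8 = 48 ≡ 1 (mod 47)

6^(-1) ≡ 8 (mod 47)


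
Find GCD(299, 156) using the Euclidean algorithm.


299 = 1 * 156 + 143
156 = 1 * 143 + 13
143 = 11 * 13 + 0
GCD = 13


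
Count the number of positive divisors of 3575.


3575 = 5^2 × 11^1 × 13^1
d(3575) = (2+1) × (1+1) × (1+1) = 12

12 divisors


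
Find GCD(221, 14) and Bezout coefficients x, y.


Tabular extended Euclidean (each row: r = 221*s + 14*t):
r=221, s=1, t=0
r=14, s=0, t=1
q=15: r=11, s=1, t=-15   [221*(1) + 14*(-15) = 11]
q=1: r=3, s=-1, t=16   [221*(-1) + 14*(16) = 3]
q=3: r=2, s=4, t=-63   [221*(4) + 14*(-63) = 2]
q=1: r=1, s=-5, t=79   [221*(-5) + 14*(79) = 1]
q=2: r=0, s=14, t=-221   [221*(14) + 14*(-221) = 0]
GCD = 1; from the row with r=1: x=-5, y=79
Check: 221*(-5) + 14*(79) = -1105 + 1106 = 1

GCD = 1, x = -5, y = 79


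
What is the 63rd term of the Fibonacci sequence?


Sequence: 1, 1, 2, 3, 5, 8, 13, 21, 34, 55, 89, 144, 233, 377, 610, 987, 1597, 2584, 4181, 6765, 10946, 17711, 28657, 46368, 75025, 121393, 196418, 317811, 514229, 832040, 1346269, 2178309, 3524578, 5702887, 9227465, 14930352, 24157817, 39088169, 63245986, 102334155, 165580141, 267914296, 433494437, 701408733, 1134903170, 1836311903, 2971215073, 4807526976, 7778742049, 12586269025, 20365011074, 32951280099, 53316291173, 86267571272, 139583862445, 225851433717, 365435296162, 591286729879, 956722026041, 1548008755920, 2504730781961, 4052739537881, 6557470319842
F(63) = 6557470319842


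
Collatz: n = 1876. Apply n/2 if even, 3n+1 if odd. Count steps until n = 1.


1876 → 938 → 469 → 1408 → 704 → 352 → 176 → 88 → 44 → 22 → 11 → 34 → 17 → 52 → 26 → 13 → 40 → 20 → 10 → 5 → 16 → 8 → 4 → 2 → 1
Total steps = 24

24 steps


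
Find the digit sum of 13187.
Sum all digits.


1 + 3 + 1 + 8 + 7 = 20


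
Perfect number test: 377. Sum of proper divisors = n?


Proper divisors of 377: 1, 13, 29
Sum = 1 + 13 + 29 = 43

No, 377 is not perfect (43 ≠ 377)


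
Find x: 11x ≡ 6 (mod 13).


GCD(11, 13) = 1, unique solution
a^(-1) mod 13 = 6
x = 6 * 6 mod 13 = 10

x ≡ 10 (mod 13)


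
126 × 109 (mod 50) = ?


126 × 109 = 13734
13734 mod 50 = 34


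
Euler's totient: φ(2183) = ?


2183 = 37 × 59
Prime factors: 37, 59
φ(2183) = 2183 × (1-1/37) × (1-1/59)
= 2183 × 36/37 × 58/59 = 2088

φ(2183) = 2088


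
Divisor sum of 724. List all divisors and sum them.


Divisors of 724: 1, 2, 4, 181, 362, 724
Sum = 1 + 2 + 4 + 181 + 362 + 724 = 1274

σ(724) = 1274


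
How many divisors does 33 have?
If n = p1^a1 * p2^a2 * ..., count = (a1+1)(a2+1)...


33 = 3^1 × 11^1
d(33) = (1+1) × (1+1) = 4

4 divisors


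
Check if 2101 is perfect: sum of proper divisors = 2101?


Proper divisors of 2101: 1, 11, 191
Sum = 1 + 11 + 191 = 203

No, 2101 is not perfect (203 ≠ 2101)


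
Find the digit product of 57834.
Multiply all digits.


5 × 7 × 8 × 3 × 4 = 3360


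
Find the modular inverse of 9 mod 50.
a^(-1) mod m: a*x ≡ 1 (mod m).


Use the extended Euclidean algorithm on (50, 9); each row r = 50*s + 9*t:
r=50, s=1, t=0
r=9, s=0, t=1
q=5: r=5, s=1, t=-5   [50*(1) + 9*(-5) = 5]
q=1: r=4, s=-1, t=6   [50*(-1) + 9*(6) = 4]
q=1: r=1, s=2, t=-11   [50*(2) + 9*(-11) = 1]
q=4: r=0, s=-9, t=50   [50*(-9) + 9*(50) = 0]
GCD = 1 with t = -11, so 9*(-11) ≡ 1 (mod 50)
Inverse = -11 mod 50 = 39
Check: 9 * 39 = 351 ≡ 1 (mod 50)

9^(-1) ≡ 39 (mod 50)


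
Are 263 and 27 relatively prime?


Euclidean algorithm:
263 = 9 * 27 + 20
27 = 1 * 20 + 7
20 = 2 * 7 + 6
7 = 1 * 6 + 1
6 = 6 * 1 + 0
GCD(263, 27) = 1

Yes, coprime (GCD = 1)


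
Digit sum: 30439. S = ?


3 + 0 + 4 + 3 + 9 = 19


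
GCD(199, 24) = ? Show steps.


199 = 8 * 24 + 7
24 = 3 * 7 + 3
7 = 2 * 3 + 1
3 = 3 * 1 + 0
GCD = 1


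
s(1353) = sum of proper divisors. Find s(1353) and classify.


Proper divisors: 1, 3, 11, 33, 41, 123, 451
Sum = 1 + 3 + 11 + 33 + 41 + 123 + 451 = 663
663 < 1353 → deficient

s(1353) = 663 (deficient)


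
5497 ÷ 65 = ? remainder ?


5497 = 65 * 84 + 37
Check: 5460 + 37 = 5497

q = 84, r = 37


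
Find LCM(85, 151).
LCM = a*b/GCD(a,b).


GCD(85, 151) = 1
LCM = 85*151/1 = 12835/1 = 12835

LCM = 12835


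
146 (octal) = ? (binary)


146 (base 8) = 102 (decimal)
102 (decimal) = 1100110 (base 2)


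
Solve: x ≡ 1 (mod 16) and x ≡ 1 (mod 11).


M = 16*11 = 176
M1 = M/16 = 11, M2 = M/11 = 16
M1^(-1) mod 16 = 3, M2^(-1) mod 11 = 9
x = 1*11*3 + 1*16*9 = 177
177 mod 176 = 1
Check: 1 mod 16 = 1 ✓, 1 mod 11 = 1 ✓

x ≡ 1 (mod 176)


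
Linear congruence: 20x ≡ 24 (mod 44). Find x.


GCD(20, 44) = 4 divides 24
Divide: 5x ≡ 6 (mod 11)
x ≡ 10 (mod 11)


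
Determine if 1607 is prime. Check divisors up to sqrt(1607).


Check divisors up to sqrt(1607) = 40.0874
No divisors found.
1607 is prime.

Yes, 1607 is prime


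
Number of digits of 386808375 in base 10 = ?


386808375 has 9 digits in base 10
floor(log10(386808375)) + 1 = floor(8.5875) + 1 = 9

9 digits (base 10)


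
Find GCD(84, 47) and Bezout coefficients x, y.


Tabular extended Euclidean (each row: r = 84*s + 47*t):
r=84, s=1, t=0
r=47, s=0, t=1
q=1: r=37, s=1, t=-1   [84*(1) + 47*(-1) = 37]
q=1: r=10, s=-1, t=2   [84*(-1) + 47*(2) = 10]
q=3: r=7, s=4, t=-7   [84*(4) + 47*(-7) = 7]
q=1: r=3, s=-5, t=9   [84*(-5) + 47*(9) = 3]
q=2: r=1, s=14, t=-25   [84*(14) + 47*(-25) = 1]
q=3: r=0, s=-47, t=84   [84*(-47) + 47*(84) = 0]
GCD = 1; from the row with r=1: x=14, y=-25
Check: 84*(14) + 47*(-25) = 1176 - 1175 = 1

GCD = 1, x = 14, y = -25


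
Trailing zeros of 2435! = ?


floor(2435/5) = 487
floor(2435/25) = 97
floor(2435/125) = 19
floor(2435/625) = 3
Total = 606

606 trailing zeros


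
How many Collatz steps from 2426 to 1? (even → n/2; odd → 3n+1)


2426 → 1213 → 3640 → 1820 → 910 → 455 → 1366 → 683 → 2050 → 1025 → 3076 → 1538 → 769 → 2308 → 1154 → 577 → 1732 → 866 → 433 → 1300 → 650 → 325 → 976 → 488 → 244 → 122 → 61 → 184 → 92 → 46 → 23 → 70 → 35 → 106 → 53 → 160 → 80 → 40 → 20 → 10 → 5 → 16 → 8 → 4 → 2 → 1
Total steps = 45

45 steps


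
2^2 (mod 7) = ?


2^1 mod 7 = 2
2^2 mod 7 = 4


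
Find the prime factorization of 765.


765 / 3 = 255
255 / 3 = 85
85 / 5 = 17
17 / 17 = 1
765 = 3^2 × 5 × 17


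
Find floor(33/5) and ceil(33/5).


33/5 = 6.6000
floor = 6
ceil = 7

floor = 6, ceil = 7


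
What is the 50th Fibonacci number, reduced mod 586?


F(k) mod 586 for k=1..50:
1, 1, 2, 3, 5, 8, 13, 21, 34, 55, 89, 144, 233, 377, 24, 401, 425, 240, 79, 319, 398, 131, 529, 74, 17, 91, 108, 199, 307, 506, 227, 147, 374, 521, 309, 244, 553, 211, 178, 389, 567, 370, 351, 135, 486, 35, 521, 556, 491, 461
F(50) mod 586 = 461


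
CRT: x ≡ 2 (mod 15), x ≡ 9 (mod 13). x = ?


M = 15*13 = 195
M1 = M/15 = 13, M2 = M/13 = 15
M1^(-1) mod 15 = 7, M2^(-1) mod 13 = 7
x = 2*13*7 + 9*15*7 = 1127
1127 mod 195 = 152
Check: 152 mod 15 = 2 ✓, 152 mod 13 = 9 ✓

x ≡ 152 (mod 195)


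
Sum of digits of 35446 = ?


3 + 5 + 4 + 4 + 6 = 22


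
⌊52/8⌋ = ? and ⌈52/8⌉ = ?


52/8 = 6.5000
floor = 6
ceil = 7

floor = 6, ceil = 7


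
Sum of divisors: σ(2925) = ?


Divisors of 2925: 1, 3, 5, 9, 13, 15, 25, 39, 45, 65, 75, 117, 195, 225, 325, 585, 975, 2925
Sum = 1 + 3 + 5 + 9 + 13 + 15 + 25 + 39 + 45 + 65 + 75 + 117 + 195 + 225 + 325 + 585 + 975 + 2925 = 5642

σ(2925) = 5642


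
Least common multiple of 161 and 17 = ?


GCD(161, 17) = 1
LCM = 161*17/1 = 2737/1 = 2737

LCM = 2737


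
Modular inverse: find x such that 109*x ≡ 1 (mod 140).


Use the extended Euclidean algorithm on (140, 109); each row r = 140*s + 109*t:
r=140, s=1, t=0
r=109, s=0, t=1
q=1: r=31, s=1, t=-1   [140*(1) + 109*(-1) = 31]
q=3: r=16, s=-3, t=4   [140*(-3) + 109*(4) = 16]
q=1: r=15, s=4, t=-5   [140*(4) + 109*(-5) = 15]
q=1: r=1, s=-7, t=9   [140*(-7) + 109*(9) = 1]
q=15: r=0, s=109, t=-140   [140*(109) + 109*(-140) = 0]
GCD = 1 with t = 9, so 109*(9) ≡ 1 (mod 140)
Inverse = 9 mod 140 = 9
Check: 109 * 9 = 981 ≡ 1 (mod 140)

109^(-1) ≡ 9 (mod 140)


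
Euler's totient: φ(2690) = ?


2690 = 2 × 5 × 269
Prime factors: 2, 5, 269
φ(2690) = 2690 × (1-1/2) × (1-1/5) × (1-1/269)
= 2690 × 1/2 × 4/5 × 268/269 = 1072

φ(2690) = 1072


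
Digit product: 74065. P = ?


7 × 4 × 0 × 6 × 5 = 0


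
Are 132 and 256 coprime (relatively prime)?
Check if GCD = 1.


Euclidean algorithm:
256 = 1 * 132 + 124
132 = 1 * 124 + 8
124 = 15 * 8 + 4
8 = 2 * 4 + 0
GCD(132, 256) = 4

No, not coprime (GCD = 4)


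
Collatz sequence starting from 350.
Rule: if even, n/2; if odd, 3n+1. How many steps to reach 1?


350 → 175 → 526 → 263 → 790 → 395 → 1186 → 593 → 1780 → 890 → 445 → 1336 → 668 → 334 → 167 → 502 → 251 → 754 → 377 → 1132 → 566 → 283 → 850 → 425 → 1276 → 638 → 319 → 958 → 479 → 1438 → 719 → 2158 → 1079 → 3238 → 1619 → 4858 → 2429 → 7288 → 3644 → 1822 → 911 → 2734 → 1367 → 4102 → 2051 → 6154 → 3077 → 9232 → 4616 → 2308 → 1154 → 577 → 1732 → 866 → 433 → 1300 → 650 → 325 → 976 → 488 → 244 → 122 → 61 → 184 → 92 → 46 → 23 → 70 → 35 → 106 → 53 → 160 → 80 → 40 → 20 → 10 → 5 → 16 → 8 → 4 → 2 → 1
Total steps = 81

81 steps


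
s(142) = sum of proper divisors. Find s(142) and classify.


Proper divisors: 1, 2, 71
Sum = 1 + 2 + 71 = 74
74 < 142 → deficient

s(142) = 74 (deficient)


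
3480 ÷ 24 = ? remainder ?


3480 = 24 * 145 + 0
Check: 3480 + 0 = 3480

q = 145, r = 0


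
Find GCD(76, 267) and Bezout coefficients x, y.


Tabular extended Euclidean (each row: r = 76*s + 267*t):
r=76, s=1, t=0
r=267, s=0, t=1
q=0: r=76, s=1, t=0   [76*(1) + 267*(0) = 76]
q=3: r=39, s=-3, t=1   [76*(-3) + 267*(1) = 39]
q=1: r=37, s=4, t=-1   [76*(4) + 267*(-1) = 37]
q=1: r=2, s=-7, t=2   [76*(-7) + 267*(2) = 2]
q=18: r=1, s=130, t=-37   [76*(130) + 267*(-37) = 1]
q=2: r=0, s=-267, t=76   [76*(-267) + 267*(76) = 0]
GCD = 1; from the row with r=1: x=130, y=-37
Check: 76*(130) + 267*(-37) = 9880 - 9879 = 1

GCD = 1, x = 130, y = -37


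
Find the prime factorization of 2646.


2646 / 2 = 1323
1323 / 3 = 441
441 / 3 = 147
147 / 3 = 49
49 / 7 = 7
7 / 7 = 1
2646 = 2 × 3^3 × 7^2


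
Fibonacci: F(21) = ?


Sequence: 1, 1, 2, 3, 5, 8, 13, 21, 34, 55, 89, 144, 233, 377, 610, 987, 1597, 2584, 4181, 6765, 10946
F(21) = 10946


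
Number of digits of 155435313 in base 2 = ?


155435313 in base 2 = 1001010000111100000100110001
Number of digits = 28

28 digits (base 2)


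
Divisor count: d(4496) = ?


4496 = 2^4 × 281^1
d(4496) = (4+1) × (1+1) = 10

10 divisors


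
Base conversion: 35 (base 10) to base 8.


35 (base 10) = 35 (decimal)
35 (decimal) = 43 (base 8)


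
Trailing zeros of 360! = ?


floor(360/5) = 72
floor(360/25) = 14
floor(360/125) = 2
Total = 88

88 trailing zeros


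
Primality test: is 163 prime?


Check divisors up to sqrt(163) = 12.7671
No divisors found.
163 is prime.

Yes, 163 is prime


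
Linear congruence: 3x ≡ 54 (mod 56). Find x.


GCD(3, 56) = 1, unique solution
a^(-1) mod 56 = 19
x = 19 * 54 mod 56 = 18

x ≡ 18 (mod 56)


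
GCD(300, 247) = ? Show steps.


300 = 1 * 247 + 53
247 = 4 * 53 + 35
53 = 1 * 35 + 18
35 = 1 * 18 + 17
18 = 1 * 17 + 1
17 = 17 * 1 + 0
GCD = 1


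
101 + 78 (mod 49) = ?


101 + 78 = 179
179 mod 49 = 32


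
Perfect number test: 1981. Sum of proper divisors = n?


Proper divisors of 1981: 1, 7, 283
Sum = 1 + 7 + 283 = 291

No, 1981 is not perfect (291 ≠ 1981)


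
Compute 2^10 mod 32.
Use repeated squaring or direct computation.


2^1 mod 32 = 2
2^2 mod 32 = 4
2^3 mod 32 = 8
2^4 mod 32 = 16
2^5 mod 32 = 0
2^6 mod 32 = 0
2^7 mod 32 = 0
2^8 mod 32 = 0
2^9 mod 32 = 0
2^10 mod 32 = 0


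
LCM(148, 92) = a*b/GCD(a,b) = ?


GCD(148, 92) = 4
LCM = 148*92/4 = 13616/4 = 3404

LCM = 3404


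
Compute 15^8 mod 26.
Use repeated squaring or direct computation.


15^1 mod 26 = 15
15^2 mod 26 = 17
15^3 mod 26 = 21
15^4 mod 26 = 3
15^5 mod 26 = 19
15^6 mod 26 = 25
15^7 mod 26 = 11
15^8 mod 26 = 9


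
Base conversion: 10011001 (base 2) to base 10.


10011001 (base 2) = 153 (decimal)
153 (decimal) = 153 (base 10)


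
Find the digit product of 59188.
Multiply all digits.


5 × 9 × 1 × 8 × 8 = 2880


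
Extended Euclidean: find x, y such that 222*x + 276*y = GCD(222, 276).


Tabular extended Euclidean (each row: r = 222*s + 276*t):
r=222, s=1, t=0
r=276, s=0, t=1
q=0: r=222, s=1, t=0   [222*(1) + 276*(0) = 222]
q=1: r=54, s=-1, t=1   [222*(-1) + 276*(1) = 54]
q=4: r=6, s=5, t=-4   [222*(5) + 276*(-4) = 6]
q=9: r=0, s=-46, t=37   [222*(-46) + 276*(37) = 0]
GCD = 6; from the row with r=6: x=5, y=-4
Check: 222*(5) + 276*(-4) = 1110 - 1104 = 6

GCD = 6, x = 5, y = -4


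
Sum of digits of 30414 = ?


3 + 0 + 4 + 1 + 4 = 12


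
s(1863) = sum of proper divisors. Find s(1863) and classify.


Proper divisors: 1, 3, 9, 23, 27, 69, 81, 207, 621
Sum = 1 + 3 + 9 + 23 + 27 + 69 + 81 + 207 + 621 = 1041
1041 < 1863 → deficient

s(1863) = 1041 (deficient)


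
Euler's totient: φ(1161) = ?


1161 = 3^3 × 43
Prime factors: 3, 43
φ(1161) = 1161 × (1-1/3) × (1-1/43)
= 1161 × 2/3 × 42/43 = 756

φ(1161) = 756


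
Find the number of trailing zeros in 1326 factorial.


floor(1326/5) = 265
floor(1326/25) = 53
floor(1326/125) = 10
floor(1326/625) = 2
Total = 330

330 trailing zeros


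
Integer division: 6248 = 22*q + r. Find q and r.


6248 = 22 * 284 + 0
Check: 6248 + 0 = 6248

q = 284, r = 0


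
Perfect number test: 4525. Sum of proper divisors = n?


Proper divisors of 4525: 1, 5, 25, 181, 905
Sum = 1 + 5 + 25 + 181 + 905 = 1117

No, 4525 is not perfect (1117 ≠ 4525)


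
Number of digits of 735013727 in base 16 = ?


735013727 in base 16 = 2BCF6B5F
Number of digits = 8

8 digits (base 16)


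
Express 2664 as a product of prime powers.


2664 / 2 = 1332
1332 / 2 = 666
666 / 2 = 333
333 / 3 = 111
111 / 3 = 37
37 / 37 = 1
2664 = 2^3 × 3^2 × 37


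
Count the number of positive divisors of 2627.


2627 = 37^1 × 71^1
d(2627) = (1+1) × (1+1) = 4

4 divisors


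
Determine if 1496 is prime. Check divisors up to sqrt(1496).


1496 / 2 = 748 (exact division)
1496 is NOT prime.

No, 1496 is not prime


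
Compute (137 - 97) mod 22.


137 - 97 = 40
40 mod 22 = 18


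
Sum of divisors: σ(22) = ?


Divisors of 22: 1, 2, 11, 22
Sum = 1 + 2 + 11 + 22 = 36

σ(22) = 36


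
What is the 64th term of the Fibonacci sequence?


Sequence: 1, 1, 2, 3, 5, 8, 13, 21, 34, 55, 89, 144, 233, 377, 610, 987, 1597, 2584, 4181, 6765, 10946, 17711, 28657, 46368, 75025, 121393, 196418, 317811, 514229, 832040, 1346269, 2178309, 3524578, 5702887, 9227465, 14930352, 24157817, 39088169, 63245986, 102334155, 165580141, 267914296, 433494437, 701408733, 1134903170, 1836311903, 2971215073, 4807526976, 7778742049, 12586269025, 20365011074, 32951280099, 53316291173, 86267571272, 139583862445, 225851433717, 365435296162, 591286729879, 956722026041, 1548008755920, 2504730781961, 4052739537881, 6557470319842, 10610209857723
F(64) = 10610209857723


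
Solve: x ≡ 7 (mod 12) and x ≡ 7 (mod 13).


M = 12*13 = 156
M1 = M/12 = 13, M2 = M/13 = 12
M1^(-1) mod 12 = 1, M2^(-1) mod 13 = 12
x = 7*13*1 + 7*12*12 = 1099
1099 mod 156 = 7
Check: 7 mod 12 = 7 ✓, 7 mod 13 = 7 ✓

x ≡ 7 (mod 156)


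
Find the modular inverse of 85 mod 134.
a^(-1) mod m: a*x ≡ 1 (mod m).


Use the extended Euclidean algorithm on (134, 85); each row r = 134*s + 85*t:
r=134, s=1, t=0
r=85, s=0, t=1
q=1: r=49, s=1, t=-1   [134*(1) + 85*(-1) = 49]
q=1: r=36, s=-1, t=2   [134*(-1) + 85*(2) = 36]
q=1: r=13, s=2, t=-3   [134*(2) + 85*(-3) = 13]
q=2: r=10, s=-5, t=8   [134*(-5) + 85*(8) = 10]
q=1: r=3, s=7, t=-11   [134*(7) + 85*(-11) = 3]
q=3: r=1, s=-26, t=41   [134*(-26) + 85*(41) = 1]
q=3: r=0, s=85, t=-134   [134*(85) + 85*(-134) = 0]
GCD = 1 with t = 41, so 85*(41) ≡ 1 (mod 134)
Inverse = 41 mod 134 = 41
Check: 85 * 41 = 3485 ≡ 1 (mod 134)

85^(-1) ≡ 41 (mod 134)


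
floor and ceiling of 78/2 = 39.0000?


78/2 = 39.0000
floor = 39
ceil = 39

floor = 39, ceil = 39


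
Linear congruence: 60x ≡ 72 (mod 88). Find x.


GCD(60, 88) = 4 divides 72
Divide: 15x ≡ 18 (mod 22)
x ≡ 10 (mod 22)


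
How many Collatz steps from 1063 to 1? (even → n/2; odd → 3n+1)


1063 → 3190 → 1595 → 4786 → 2393 → 7180 → 3590 → 1795 → 5386 → 2693 → 8080 → 4040 → 2020 → 1010 → 505 → 1516 → 758 → 379 → 1138 → 569 → 1708 → 854 → 427 → 1282 → 641 → 1924 → 962 → 481 → 1444 → 722 → 361 → 1084 → 542 → 271 → 814 → 407 → 1222 → 611 → 1834 → 917 → 2752 → 1376 → 688 → 344 → 172 → 86 → 43 → 130 → 65 → 196 → 98 → 49 → 148 → 74 → 37 → 112 → 56 → 28 → 14 → 7 → 22 → 11 → 34 → 17 → 52 → 26 → 13 → 40 → 20 → 10 → 5 → 16 → 8 → 4 → 2 → 1
Total steps = 75

75 steps


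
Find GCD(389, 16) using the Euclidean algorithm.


389 = 24 * 16 + 5
16 = 3 * 5 + 1
5 = 5 * 1 + 0
GCD = 1


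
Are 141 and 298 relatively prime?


Euclidean algorithm:
298 = 2 * 141 + 16
141 = 8 * 16 + 13
16 = 1 * 13 + 3
13 = 4 * 3 + 1
3 = 3 * 1 + 0
GCD(141, 298) = 1

Yes, coprime (GCD = 1)


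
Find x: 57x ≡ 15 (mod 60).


GCD(57, 60) = 3 divides 15
Divide: 19x ≡ 5 (mod 20)
x ≡ 15 (mod 20)


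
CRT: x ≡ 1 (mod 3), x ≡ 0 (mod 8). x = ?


M = 3*8 = 24
M1 = M/3 = 8, M2 = M/8 = 3
M1^(-1) mod 3 = 2, M2^(-1) mod 8 = 3
x = 1*8*2 + 0*3*3 = 16
16 mod 24 = 16
Check: 16 mod 3 = 1 ✓, 16 mod 8 = 0 ✓

x ≡ 16 (mod 24)


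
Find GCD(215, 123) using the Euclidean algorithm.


215 = 1 * 123 + 92
123 = 1 * 92 + 31
92 = 2 * 31 + 30
31 = 1 * 30 + 1
30 = 30 * 1 + 0
GCD = 1


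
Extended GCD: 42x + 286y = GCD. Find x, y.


Tabular extended Euclidean (each row: r = 42*s + 286*t):
r=42, s=1, t=0
r=286, s=0, t=1
q=0: r=42, s=1, t=0   [42*(1) + 286*(0) = 42]
q=6: r=34, s=-6, t=1   [42*(-6) + 286*(1) = 34]
q=1: r=8, s=7, t=-1   [42*(7) + 286*(-1) = 8]
q=4: r=2, s=-34, t=5   [42*(-34) + 286*(5) = 2]
q=4: r=0, s=143, t=-21   [42*(143) + 286*(-21) = 0]
GCD = 2; from the row with r=2: x=-34, y=5
Check: 42*(-34) + 286*(5) = -1428 + 1430 = 2

GCD = 2, x = -34, y = 5


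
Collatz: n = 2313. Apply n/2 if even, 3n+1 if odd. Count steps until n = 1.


2313 → 6940 → 3470 → 1735 → 5206 → 2603 → 7810 → 3905 → 11716 → 5858 → 2929 → 8788 → 4394 → 2197 → 6592 → 3296 → 1648 → 824 → 412 → 206 → 103 → 310 → 155 → 466 → 233 → 700 → 350 → 175 → 526 → 263 → 790 → 395 → 1186 → 593 → 1780 → 890 → 445 → 1336 → 668 → 334 → 167 → 502 → 251 → 754 → 377 → 1132 → 566 → 283 → 850 → 425 → 1276 → 638 → 319 → 958 → 479 → 1438 → 719 → 2158 → 1079 → 3238 → 1619 → 4858 → 2429 → 7288 → 3644 → 1822 → 911 → 2734 → 1367 → 4102 → 2051 → 6154 → 3077 → 9232 → 4616 → 2308 → 1154 → 577 → 1732 → 866 → 433 → 1300 → 650 → 325 → 976 → 488 → 244 → 122 → 61 → 184 → 92 → 46 → 23 → 70 → 35 → 106 → 53 → 160 → 80 → 40 → 20 → 10 → 5 → 16 → 8 → 4 → 2 → 1
Total steps = 107

107 steps


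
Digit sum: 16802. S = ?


1 + 6 + 8 + 0 + 2 = 17


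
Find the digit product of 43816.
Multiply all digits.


4 × 3 × 8 × 1 × 6 = 576


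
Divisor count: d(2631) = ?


2631 = 3^1 × 877^1
d(2631) = (1+1) × (1+1) = 4

4 divisors


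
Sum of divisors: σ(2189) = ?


Divisors of 2189: 1, 11, 199, 2189
Sum = 1 + 11 + 199 + 2189 = 2400

σ(2189) = 2400
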